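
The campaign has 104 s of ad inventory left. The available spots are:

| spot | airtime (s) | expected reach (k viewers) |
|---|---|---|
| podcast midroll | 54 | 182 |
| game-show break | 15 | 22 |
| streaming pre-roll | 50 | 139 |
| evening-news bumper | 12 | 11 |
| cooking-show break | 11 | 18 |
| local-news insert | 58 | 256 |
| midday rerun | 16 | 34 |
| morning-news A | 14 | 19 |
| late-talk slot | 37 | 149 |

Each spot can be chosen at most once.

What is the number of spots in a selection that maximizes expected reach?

2

The maximum expected reach within 104 s is 405.
One optimal bundle: local-news insert + late-talk slot (95 s).
All optima have 2 spots.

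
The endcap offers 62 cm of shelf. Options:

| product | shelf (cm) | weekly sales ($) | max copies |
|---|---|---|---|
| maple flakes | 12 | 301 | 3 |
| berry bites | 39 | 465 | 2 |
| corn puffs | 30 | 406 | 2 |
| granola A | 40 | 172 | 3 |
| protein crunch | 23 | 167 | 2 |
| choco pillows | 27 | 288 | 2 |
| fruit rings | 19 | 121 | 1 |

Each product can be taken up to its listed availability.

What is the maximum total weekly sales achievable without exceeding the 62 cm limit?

1070

Best packing: 3×maple flakes + protein crunch — 59 cm, 1070 total.
Nothing else within 62 cm beats 1070.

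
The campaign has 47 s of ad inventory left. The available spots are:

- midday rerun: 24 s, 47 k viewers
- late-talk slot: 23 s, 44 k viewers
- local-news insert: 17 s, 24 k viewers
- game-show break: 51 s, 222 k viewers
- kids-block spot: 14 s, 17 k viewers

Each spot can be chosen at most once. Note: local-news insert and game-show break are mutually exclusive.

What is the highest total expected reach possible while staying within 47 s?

The ratio ordering already packs tightly: midday rerun + late-talk slot, 47 s, 91.
That's the maximum — no feasible swap from here does better than 91.

91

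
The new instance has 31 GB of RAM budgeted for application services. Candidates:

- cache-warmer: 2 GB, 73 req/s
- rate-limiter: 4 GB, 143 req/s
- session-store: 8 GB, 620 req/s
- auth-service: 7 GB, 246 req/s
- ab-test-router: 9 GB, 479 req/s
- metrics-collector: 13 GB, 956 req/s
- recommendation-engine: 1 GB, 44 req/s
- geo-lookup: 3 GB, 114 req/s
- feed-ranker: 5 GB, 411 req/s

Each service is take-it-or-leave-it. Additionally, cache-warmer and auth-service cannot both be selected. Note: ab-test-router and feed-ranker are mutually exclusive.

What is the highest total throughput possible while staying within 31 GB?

By throughput per GB: feed-ranker 82.20, session-store 77.50, metrics-collector 73.54, ab-test-router 53.22 lead.
The ratio heuristic lands on session-store + metrics-collector + recommendation-engine + geo-lookup + feed-ranker (2145) but leaves 1 GB idle.
Dropping geo-lookup frees 3 GB; slotting in rate-limiter (4 GB) lifts the total to 2174 at 31 GB.
Cache-warmer + session-store + metrics-collector + geo-lookup + feed-ranker (31 GB) also reaches 2174 — a tie, but nothing goes higher.

2174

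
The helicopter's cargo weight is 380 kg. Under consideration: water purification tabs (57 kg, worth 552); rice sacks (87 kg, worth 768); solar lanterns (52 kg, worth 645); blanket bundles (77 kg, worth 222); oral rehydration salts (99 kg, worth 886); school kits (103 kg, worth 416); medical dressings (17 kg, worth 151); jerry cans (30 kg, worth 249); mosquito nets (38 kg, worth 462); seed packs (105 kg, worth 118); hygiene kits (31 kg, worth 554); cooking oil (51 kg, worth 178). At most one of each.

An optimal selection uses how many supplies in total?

6

The maximum people served within 380 kg is 3867.
One optimal bundle: water purification tabs + rice sacks + solar lanterns + oral rehydration salts + mosquito nets + hygiene kits (364 kg).
Any selection reaching 3867 contains exactly 6 supplies.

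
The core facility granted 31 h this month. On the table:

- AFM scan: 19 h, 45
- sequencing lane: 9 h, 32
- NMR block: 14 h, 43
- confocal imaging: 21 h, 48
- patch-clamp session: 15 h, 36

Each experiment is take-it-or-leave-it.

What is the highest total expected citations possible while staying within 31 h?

80

Density check — sequencing lane 3.56, NMR block 3.07, patch-clamp session 2.40, AFM scan 2.37 are the best per h.
Greedy by ratio would take sequencing lane + NMR block: 23 h used, total 75.
The 14 h tied up in NMR block is better spent on confocal imaging — total rises to 80 (30 h).
Next best is NMR block + patch-clamp session at 79 (29 h) — short by 1.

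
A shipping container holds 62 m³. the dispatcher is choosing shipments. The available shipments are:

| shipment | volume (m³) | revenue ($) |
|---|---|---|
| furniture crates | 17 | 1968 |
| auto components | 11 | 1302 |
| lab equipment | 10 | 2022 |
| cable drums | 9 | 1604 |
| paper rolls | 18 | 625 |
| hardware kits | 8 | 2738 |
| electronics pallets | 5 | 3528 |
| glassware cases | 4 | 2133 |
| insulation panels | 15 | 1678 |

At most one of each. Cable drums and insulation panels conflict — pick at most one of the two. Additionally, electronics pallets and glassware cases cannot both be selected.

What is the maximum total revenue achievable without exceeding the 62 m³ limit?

By revenue per m³: electronics pallets 705.60, glassware cases 533.25, hardware kits 342.25 lead.
Best packing: furniture crates + auto components + lab equipment + cable drums + hardware kits + electronics pallets — 60 m³, 13162 total.
Runner-up furniture crates + lab equipment + hardware kits + electronics pallets + insulation panels tops out at 11934.

13162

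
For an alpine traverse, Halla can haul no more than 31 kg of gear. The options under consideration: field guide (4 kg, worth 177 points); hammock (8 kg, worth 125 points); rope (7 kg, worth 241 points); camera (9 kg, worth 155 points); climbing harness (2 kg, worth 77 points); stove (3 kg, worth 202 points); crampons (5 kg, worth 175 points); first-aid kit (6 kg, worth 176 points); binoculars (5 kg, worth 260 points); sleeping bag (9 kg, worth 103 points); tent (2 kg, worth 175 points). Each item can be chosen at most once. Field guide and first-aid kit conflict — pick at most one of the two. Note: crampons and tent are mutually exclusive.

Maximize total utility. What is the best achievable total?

1257

Taking field guide + hammock + rope + climbing harness + stove + binoculars + tent: 31 kg used, 1257 in utility.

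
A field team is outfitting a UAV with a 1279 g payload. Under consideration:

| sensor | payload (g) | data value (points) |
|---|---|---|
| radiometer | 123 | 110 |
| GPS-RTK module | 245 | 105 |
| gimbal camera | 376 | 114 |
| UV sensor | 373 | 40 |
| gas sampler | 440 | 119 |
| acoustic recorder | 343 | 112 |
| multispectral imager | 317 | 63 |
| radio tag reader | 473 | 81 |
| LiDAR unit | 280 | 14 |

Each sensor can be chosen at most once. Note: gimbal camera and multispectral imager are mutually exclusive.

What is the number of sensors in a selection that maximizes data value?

Optimal total is 448.
For example radiometer + GPS-RTK module + gimbal camera + gas sampler achieves it, using 1184 g.
Every optimal selection uses 4 sensors.

4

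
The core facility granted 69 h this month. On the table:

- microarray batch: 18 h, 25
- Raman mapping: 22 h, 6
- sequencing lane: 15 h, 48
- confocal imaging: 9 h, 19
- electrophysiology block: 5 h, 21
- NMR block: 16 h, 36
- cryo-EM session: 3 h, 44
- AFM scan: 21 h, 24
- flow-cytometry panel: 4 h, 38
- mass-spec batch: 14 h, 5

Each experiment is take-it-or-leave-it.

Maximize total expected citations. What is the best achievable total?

212

Filling by ratio: sequencing lane + confocal imaging + electrophysiology block + NMR block + cryo-EM session + flow-cytometry panel + mass-spec batch for 211, with 3 h left unused.
The 23 h tied up in confocal imaging and mass-spec batch is better spent on microarray batch — total rises to 212 (61 h).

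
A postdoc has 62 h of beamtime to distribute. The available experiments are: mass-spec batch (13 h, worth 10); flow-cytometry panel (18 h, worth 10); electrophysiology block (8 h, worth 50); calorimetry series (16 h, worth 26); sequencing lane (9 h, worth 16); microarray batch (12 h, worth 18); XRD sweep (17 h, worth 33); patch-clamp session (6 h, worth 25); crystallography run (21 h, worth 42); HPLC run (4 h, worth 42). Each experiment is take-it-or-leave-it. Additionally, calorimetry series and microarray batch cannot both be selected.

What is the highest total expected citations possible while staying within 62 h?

By expected citations per h: HPLC run 10.50, electrophysiology block 6.25, patch-clamp session 4.17, crystallography run 2.00 lead.
A density-first pass picks electrophysiology block + XRD sweep + patch-clamp session + crystallography run + HPLC run — 192 at 56 h.
Dropping XRD sweep frees 17 h; slotting in sequencing lane + microarray batch (21 h) lifts the total to 193 at 60 h.
Next best is electrophysiology block + calorimetry series + sequencing lane + XRD sweep + patch-clamp session + HPLC run at 192 (60 h) — short by 1.

193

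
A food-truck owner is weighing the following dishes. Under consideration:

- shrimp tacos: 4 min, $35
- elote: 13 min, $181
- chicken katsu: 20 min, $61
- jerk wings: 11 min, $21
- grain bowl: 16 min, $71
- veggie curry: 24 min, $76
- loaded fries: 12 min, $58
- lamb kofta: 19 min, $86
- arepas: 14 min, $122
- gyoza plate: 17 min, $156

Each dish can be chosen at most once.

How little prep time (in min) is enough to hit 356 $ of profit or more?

Minimise min subject to total profit ≥ 356.
shrimp tacos + elote + gyoza plate reaches 372 using 34 min.
Below 34 min the best achievable stays under 356.

34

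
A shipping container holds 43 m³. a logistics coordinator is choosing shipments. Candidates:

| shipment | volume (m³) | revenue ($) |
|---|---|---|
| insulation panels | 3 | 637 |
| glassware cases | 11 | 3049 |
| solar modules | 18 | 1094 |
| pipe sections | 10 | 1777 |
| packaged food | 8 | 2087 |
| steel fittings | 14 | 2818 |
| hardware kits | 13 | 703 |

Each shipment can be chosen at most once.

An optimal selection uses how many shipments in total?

4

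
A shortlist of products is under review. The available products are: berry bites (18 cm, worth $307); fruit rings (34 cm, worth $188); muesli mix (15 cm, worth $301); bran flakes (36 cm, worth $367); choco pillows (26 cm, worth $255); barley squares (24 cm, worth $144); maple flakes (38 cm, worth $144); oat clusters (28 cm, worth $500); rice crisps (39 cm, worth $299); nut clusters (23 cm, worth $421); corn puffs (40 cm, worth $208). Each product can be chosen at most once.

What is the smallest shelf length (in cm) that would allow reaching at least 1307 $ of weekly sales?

84

Need the lightest bundle worth ≥ 1307.
berry bites + muesli mix + oat clusters + nut clusters reaches 1529 using 84 cm.
Below 84 cm the best achievable stays under 1307.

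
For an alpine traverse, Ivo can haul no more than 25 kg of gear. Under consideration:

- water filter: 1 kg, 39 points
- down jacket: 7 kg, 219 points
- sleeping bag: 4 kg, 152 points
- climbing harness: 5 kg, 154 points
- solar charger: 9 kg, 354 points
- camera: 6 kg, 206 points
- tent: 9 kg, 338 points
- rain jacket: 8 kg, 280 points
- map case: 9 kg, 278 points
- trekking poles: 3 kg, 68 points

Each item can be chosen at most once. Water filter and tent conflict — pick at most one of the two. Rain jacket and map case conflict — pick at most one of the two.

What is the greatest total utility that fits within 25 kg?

912

Density check — solar charger 39.33, water filter 39.00, sleeping bag 38.00, tent 37.56 are the best per kg.
Sleeping bag + solar charger + tent + trekking poles uses 25 of the 25 kg and totals 912.
No other feasible combination exceeds 912.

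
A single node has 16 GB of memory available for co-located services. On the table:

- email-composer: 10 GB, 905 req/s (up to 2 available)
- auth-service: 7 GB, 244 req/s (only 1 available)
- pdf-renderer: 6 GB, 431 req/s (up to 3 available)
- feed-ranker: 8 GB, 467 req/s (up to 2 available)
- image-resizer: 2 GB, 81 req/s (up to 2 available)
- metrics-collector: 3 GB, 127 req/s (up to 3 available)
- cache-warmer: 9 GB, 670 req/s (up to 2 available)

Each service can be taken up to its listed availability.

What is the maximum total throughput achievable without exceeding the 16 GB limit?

1336

Email-composer + pdf-renderer uses 16 of the 16 GB and totals 1336.
Every other selection either busts 16 GB or exceeds an availability limit or fails to beat 1336.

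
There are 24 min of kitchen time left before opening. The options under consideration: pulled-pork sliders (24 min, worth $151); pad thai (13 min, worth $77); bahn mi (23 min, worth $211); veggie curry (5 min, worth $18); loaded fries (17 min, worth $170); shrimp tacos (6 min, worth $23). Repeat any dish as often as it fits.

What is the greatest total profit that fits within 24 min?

211

The ratio heuristic lands on loaded fries + shrimp tacos (193) but leaves 1 min idle.
Dropping loaded fries and shrimp tacos frees 23 min; slotting in bahn mi (23 min) lifts the total to 211 at 23 min.
The spare 1 min is too small for any remaining dish, and no exchange beats 211.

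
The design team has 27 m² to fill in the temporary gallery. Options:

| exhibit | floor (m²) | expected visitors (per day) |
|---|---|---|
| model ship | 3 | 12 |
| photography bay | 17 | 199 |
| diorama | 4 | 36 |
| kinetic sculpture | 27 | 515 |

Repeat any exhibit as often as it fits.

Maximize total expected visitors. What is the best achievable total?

Ranking by ratio (expected visitors/m²): kinetic sculpture 19.07, photography bay 11.71, diorama 9.00.
Best packing: kinetic sculpture — 27 m², 515 total.
Every other selection either busts 27 m² or fails to beat 515.

515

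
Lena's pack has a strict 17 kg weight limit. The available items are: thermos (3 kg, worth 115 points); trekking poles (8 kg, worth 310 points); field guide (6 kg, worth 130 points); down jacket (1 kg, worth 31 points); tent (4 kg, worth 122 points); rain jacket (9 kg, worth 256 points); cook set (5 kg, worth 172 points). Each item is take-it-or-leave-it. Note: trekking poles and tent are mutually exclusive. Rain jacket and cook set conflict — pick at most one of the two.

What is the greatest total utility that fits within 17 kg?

628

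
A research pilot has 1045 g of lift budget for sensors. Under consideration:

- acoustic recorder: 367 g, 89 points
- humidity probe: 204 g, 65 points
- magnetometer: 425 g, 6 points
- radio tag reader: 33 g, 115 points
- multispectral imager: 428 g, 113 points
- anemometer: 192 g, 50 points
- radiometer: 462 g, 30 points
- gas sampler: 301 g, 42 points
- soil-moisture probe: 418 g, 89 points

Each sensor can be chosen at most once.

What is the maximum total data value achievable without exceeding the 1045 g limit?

382

Ranking by ratio (data value/g): radio tag reader 3.48, humidity probe 0.32, multispectral imager 0.26, anemometer 0.26.
Filling by ratio: humidity probe + radio tag reader + multispectral imager + anemometer for 343, with 188 g left unused.
Replace anemometer with acoustic recorder: the trade gains 39 net, giving 382 at 1032 g.
An exhaustive check of the 512 subsets confirms 382.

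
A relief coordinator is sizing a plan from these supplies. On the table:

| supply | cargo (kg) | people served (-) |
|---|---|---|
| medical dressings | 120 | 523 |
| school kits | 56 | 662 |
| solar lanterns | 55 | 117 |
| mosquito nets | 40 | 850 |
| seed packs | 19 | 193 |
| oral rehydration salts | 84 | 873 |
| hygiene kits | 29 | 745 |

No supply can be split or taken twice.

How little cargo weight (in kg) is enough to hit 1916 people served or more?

125

Need the lightest bundle worth ≥ 1916.
school kits + mosquito nets + hygiene kits: 2257 people served at 125 kg.
Below 125 kg the best achievable stays under 1916.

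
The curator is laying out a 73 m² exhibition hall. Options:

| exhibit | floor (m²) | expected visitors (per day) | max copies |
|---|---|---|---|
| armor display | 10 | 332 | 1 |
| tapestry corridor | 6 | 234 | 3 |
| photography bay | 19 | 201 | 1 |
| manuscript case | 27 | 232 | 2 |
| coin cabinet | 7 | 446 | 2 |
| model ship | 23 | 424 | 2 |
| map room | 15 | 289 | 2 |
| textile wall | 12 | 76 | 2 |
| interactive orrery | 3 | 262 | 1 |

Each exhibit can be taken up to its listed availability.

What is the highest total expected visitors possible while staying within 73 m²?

2612

Ranking by ratio (expected visitors/m²): interactive orrery 87.33, coin cabinet 63.71, tapestry corridor 39.00, armor display 33.20.
Filling by ratio: armor display + 3×tapestry corridor + 2×coin cabinet + map room + textile wall + interactive orrery for 2553, with 1 m² left unused.
Dropping map room and textile wall frees 27 m²; slotting in model ship (23 m²) lifts the total to 2612 at 68 m².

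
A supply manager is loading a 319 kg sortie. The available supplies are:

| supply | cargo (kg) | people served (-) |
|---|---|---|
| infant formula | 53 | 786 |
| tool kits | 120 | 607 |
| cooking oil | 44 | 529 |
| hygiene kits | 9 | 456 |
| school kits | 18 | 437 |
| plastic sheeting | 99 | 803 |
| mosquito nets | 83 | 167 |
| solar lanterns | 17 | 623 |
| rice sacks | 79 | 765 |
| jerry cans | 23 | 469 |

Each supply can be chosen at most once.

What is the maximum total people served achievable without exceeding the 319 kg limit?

4399

Filling by ratio: infant formula + cooking oil + hygiene kits + school kits + solar lanterns + rice sacks + jerry cans for 4065, with 76 kg left unused.
Dropping jerry cans frees 23 kg; slotting in plastic sheeting (99 kg) lifts the total to 4399 at 319 kg.
Every other selection either busts 319 kg or fails to beat 4399.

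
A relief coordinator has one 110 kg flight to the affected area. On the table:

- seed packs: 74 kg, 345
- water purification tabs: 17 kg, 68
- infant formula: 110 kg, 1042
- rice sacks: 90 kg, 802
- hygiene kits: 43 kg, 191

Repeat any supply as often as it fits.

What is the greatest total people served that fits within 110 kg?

1042

Taking infant formula: 110 kg used, 1042 in people served.
Nothing else within 110 kg beats 1042.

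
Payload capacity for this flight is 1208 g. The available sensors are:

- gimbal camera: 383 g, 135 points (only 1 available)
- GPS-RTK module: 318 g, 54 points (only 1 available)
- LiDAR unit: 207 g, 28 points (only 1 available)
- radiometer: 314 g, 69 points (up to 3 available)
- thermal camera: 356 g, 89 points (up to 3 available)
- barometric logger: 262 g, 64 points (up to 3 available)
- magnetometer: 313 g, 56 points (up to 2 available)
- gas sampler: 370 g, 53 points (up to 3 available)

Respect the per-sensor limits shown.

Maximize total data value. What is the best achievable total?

327

Ranking by ratio (data value/g): gimbal camera 0.35, thermal camera 0.25, barometric logger 0.24, radiometer 0.22.
Taking the top-ratio sensors first gives gimbal camera + 2×thermal camera for 313 (1095 g).
The 712 g tied up in 2×thermal camera is better spent on 3×barometric logger — total rises to 327 (1169 g).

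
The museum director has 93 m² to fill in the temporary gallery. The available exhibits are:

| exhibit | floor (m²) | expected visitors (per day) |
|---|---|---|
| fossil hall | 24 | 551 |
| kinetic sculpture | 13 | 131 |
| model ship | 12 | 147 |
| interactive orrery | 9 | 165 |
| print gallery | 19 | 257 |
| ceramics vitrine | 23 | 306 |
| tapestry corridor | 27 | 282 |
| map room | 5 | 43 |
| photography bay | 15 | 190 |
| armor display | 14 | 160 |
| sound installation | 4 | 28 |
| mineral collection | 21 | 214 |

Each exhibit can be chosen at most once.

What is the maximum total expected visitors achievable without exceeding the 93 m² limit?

Taking the top-ratio exhibits first gives fossil hall + interactive orrery + print gallery + ceramics vitrine + photography bay for 1469 (90 m²).
Dropping ceramics vitrine frees 23 m²; slotting in model ship + armor display (26 m²) lifts the total to 1470 at 93 m².

1470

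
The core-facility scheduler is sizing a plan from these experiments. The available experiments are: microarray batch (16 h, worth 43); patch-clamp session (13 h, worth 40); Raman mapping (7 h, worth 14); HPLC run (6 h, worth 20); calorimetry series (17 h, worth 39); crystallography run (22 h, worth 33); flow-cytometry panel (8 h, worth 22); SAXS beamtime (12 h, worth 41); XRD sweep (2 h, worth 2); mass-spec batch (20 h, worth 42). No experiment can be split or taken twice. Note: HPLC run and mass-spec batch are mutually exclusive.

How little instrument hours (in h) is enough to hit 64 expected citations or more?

22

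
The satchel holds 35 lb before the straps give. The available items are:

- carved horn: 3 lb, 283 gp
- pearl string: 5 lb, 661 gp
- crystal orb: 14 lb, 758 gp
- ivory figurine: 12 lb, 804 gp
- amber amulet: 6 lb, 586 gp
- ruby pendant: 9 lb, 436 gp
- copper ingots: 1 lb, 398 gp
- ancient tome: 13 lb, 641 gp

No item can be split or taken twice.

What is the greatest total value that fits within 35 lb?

By value per lb: copper ingots 398.00, pearl string 132.20, amber amulet 97.67 lead.
A density-first pass picks carved horn + pearl string + ivory figurine + amber amulet + copper ingots — 2732 at 27 lb.
Dropping amber amulet frees 6 lb; slotting in crystal orb (14 lb) lifts the total to 2904 at 35 lb.

2904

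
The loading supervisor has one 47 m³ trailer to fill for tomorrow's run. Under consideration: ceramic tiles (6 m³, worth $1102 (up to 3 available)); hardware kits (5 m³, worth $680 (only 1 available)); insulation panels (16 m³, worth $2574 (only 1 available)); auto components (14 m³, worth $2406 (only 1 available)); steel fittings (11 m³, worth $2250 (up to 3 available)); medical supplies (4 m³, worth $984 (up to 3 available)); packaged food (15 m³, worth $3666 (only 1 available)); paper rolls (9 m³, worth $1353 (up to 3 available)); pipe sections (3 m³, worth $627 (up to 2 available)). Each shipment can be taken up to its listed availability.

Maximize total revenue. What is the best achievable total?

10597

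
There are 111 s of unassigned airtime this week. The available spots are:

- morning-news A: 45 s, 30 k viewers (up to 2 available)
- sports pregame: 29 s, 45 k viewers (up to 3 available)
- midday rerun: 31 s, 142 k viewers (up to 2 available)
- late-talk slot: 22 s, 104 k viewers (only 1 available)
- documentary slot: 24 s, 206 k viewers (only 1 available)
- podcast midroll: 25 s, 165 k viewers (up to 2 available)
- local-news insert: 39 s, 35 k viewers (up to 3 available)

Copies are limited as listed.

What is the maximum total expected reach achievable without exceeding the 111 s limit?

Greedy by ratio would take late-talk slot + documentary slot + 2×podcast midroll: 96 s used, total 640.
Replace late-talk slot with midday rerun: the trade gains 38 net, giving 678 at 105 s.

678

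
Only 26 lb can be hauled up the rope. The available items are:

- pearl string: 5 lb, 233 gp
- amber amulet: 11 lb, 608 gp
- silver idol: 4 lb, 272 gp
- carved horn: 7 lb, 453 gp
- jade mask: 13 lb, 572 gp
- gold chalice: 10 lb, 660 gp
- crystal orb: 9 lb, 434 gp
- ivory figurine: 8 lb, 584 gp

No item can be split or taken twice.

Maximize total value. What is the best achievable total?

Ranking by ratio (value/lb): ivory figurine 73.00, silver idol 68.00, gold chalice 66.00.
Filling by ratio: silver idol + gold chalice + ivory figurine for 1516, with 4 lb left unused.
Dropping silver idol frees 4 lb; slotting in carved horn (7 lb) lifts the total to 1697 at 25 lb.

1697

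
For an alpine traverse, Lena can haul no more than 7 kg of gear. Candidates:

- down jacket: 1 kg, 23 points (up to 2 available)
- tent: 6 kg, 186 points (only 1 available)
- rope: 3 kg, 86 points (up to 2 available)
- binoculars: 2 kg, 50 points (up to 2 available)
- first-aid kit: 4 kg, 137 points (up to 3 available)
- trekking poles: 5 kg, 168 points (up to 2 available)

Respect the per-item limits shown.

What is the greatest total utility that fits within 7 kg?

Best packing: rope + first-aid kit — 7 kg, 223 total.

223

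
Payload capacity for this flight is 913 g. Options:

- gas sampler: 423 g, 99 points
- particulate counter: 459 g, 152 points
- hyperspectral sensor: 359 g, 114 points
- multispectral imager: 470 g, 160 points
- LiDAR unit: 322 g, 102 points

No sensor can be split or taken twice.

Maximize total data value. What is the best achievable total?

274

By data value per g: multispectral imager 0.34, particulate counter 0.33, hyperspectral sensor 0.32, LiDAR unit 0.32 lead.
Hyperspectral sensor + multispectral imager uses 829 of the 913 g and totals 274.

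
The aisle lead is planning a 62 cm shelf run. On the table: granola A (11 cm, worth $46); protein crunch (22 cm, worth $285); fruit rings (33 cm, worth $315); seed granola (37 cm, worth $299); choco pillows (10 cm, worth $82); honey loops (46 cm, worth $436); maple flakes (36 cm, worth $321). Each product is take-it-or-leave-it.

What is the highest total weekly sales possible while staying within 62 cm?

606

The ratio heuristic lands on protein crunch + fruit rings (600) but leaves 7 cm idle.
The 33 cm tied up in fruit rings is better spent on maple flakes — total rises to 606 (58 cm).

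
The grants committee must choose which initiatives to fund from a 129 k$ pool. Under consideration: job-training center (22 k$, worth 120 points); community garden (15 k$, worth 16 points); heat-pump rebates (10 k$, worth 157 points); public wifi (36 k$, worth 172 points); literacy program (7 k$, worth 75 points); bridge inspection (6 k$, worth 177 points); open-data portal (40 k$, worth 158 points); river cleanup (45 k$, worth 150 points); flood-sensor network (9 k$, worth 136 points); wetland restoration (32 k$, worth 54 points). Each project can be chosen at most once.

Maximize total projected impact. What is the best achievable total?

By projected impact per k$: bridge inspection 29.50, heat-pump rebates 15.70, flood-sensor network 15.11, literacy program 10.71 lead.
Filling by ratio: job-training center + heat-pump rebates + public wifi + literacy program + bridge inspection + flood-sensor network + wetland restoration for 891, with 7 k$ left unused.
Dropping literacy program and wetland restoration frees 39 k$; slotting in open-data portal (40 k$) lifts the total to 920 at 123 k$.
An exhaustive check of the 1024 subsets confirms 920.

920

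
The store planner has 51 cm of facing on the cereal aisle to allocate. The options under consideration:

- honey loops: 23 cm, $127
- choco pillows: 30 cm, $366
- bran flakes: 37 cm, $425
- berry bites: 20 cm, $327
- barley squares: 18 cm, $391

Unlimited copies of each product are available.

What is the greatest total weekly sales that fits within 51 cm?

782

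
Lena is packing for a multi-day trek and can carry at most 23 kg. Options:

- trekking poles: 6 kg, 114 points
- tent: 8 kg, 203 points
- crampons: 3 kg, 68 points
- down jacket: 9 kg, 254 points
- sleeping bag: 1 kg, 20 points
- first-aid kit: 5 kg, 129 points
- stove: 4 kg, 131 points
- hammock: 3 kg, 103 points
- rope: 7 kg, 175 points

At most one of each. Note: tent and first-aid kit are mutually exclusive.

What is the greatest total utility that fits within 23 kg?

663

Taking the top-ratio items first gives down jacket + sleeping bag + first-aid kit + stove + hammock for 637 (22 kg).
Dropping sleeping bag and first-aid kit frees 6 kg; slotting in rope (7 kg) lifts the total to 663 at 23 kg.
That's the maximum — no feasible swap from here does better than 663.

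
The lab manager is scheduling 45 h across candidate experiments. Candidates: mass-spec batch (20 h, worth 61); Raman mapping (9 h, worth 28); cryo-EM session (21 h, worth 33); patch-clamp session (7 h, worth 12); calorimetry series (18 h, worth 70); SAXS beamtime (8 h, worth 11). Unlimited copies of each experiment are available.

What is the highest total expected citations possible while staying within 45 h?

168

Best packing: Raman mapping + 2×calorimetry series — 45 h, 168 total.
Nothing else within 45 h beats 168.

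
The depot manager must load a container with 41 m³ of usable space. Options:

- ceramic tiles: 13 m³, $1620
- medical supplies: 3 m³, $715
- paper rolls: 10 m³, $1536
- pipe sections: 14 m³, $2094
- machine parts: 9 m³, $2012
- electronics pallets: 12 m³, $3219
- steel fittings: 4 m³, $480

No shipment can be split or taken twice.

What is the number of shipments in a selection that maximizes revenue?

5

Optimal total is 8046.
One optimal bundle: ceramic tiles + medical supplies + machine parts + electronics pallets + steel fittings (41 m³).
Any selection reaching 8046 contains exactly 5 shipments.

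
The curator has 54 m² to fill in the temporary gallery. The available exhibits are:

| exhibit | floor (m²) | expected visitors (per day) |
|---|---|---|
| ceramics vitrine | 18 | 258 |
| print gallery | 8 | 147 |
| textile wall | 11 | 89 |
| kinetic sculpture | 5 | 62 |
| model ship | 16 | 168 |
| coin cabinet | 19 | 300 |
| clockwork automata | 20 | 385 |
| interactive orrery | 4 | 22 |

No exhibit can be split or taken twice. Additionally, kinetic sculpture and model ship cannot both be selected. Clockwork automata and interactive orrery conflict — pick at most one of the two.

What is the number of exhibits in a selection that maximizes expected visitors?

4

Optimal total is 894.
print gallery + kinetic sculpture + coin cabinet + clockwork automata hits 894 at 52 m².
All optima have 4 exhibits.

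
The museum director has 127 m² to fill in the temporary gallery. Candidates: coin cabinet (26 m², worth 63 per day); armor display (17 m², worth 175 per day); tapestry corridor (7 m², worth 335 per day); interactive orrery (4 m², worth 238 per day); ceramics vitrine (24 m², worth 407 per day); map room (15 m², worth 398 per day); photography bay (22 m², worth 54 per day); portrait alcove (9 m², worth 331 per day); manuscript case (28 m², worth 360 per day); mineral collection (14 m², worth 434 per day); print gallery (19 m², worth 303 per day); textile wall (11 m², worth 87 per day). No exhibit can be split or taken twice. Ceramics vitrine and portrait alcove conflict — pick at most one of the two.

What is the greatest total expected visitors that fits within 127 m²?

Armor display + tapestry corridor + interactive orrery + map room + portrait alcove + manuscript case + mineral collection + print gallery + textile wall uses 124 of the 127 m² and totals 2661.

2661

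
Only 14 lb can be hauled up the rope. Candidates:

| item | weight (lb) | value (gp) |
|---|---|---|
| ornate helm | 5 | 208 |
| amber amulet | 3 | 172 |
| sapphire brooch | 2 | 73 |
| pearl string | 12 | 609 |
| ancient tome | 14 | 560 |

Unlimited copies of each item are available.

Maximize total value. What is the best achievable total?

761

The ratio ordering already packs tightly: 4×amber amulet + sapphire brooch, 14 lb, 761.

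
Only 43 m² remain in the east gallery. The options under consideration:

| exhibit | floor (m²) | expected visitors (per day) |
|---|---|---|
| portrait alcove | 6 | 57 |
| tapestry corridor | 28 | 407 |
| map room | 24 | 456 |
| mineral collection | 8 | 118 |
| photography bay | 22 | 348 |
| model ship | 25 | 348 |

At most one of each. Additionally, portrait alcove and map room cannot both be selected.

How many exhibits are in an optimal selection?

The maximum expected visitors within 43 m² is 582.
portrait alcove + tapestry corridor + mineral collection hits 582 at 42 m².
All optima have 3 exhibits.

3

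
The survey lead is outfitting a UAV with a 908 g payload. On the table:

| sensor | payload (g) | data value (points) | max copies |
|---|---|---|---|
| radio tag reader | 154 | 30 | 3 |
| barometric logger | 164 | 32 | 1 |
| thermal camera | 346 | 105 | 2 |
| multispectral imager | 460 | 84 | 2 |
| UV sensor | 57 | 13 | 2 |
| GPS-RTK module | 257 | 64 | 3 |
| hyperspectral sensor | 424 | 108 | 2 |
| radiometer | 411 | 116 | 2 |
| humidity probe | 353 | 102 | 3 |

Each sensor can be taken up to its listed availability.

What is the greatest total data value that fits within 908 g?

253

Ranking by ratio (data value/g): thermal camera 0.30, humidity probe 0.29, radiometer 0.28, hyperspectral sensor 0.25.
A density-first pass picks 2×thermal camera + 2×UV sensor — 236 at 806 g.
The 57 g tied up in UV sensor is better spent on radio tag reader — total rises to 253 (903 g).
Every other selection either busts 908 g or exceeds an availability limit or fails to beat 253.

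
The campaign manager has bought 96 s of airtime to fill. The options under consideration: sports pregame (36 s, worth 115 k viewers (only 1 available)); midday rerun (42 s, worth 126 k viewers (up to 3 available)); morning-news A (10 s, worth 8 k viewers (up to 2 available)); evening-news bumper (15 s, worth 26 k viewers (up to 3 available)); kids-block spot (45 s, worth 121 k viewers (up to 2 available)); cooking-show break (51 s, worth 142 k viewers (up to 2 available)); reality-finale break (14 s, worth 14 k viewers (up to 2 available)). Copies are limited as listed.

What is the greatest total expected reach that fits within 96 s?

268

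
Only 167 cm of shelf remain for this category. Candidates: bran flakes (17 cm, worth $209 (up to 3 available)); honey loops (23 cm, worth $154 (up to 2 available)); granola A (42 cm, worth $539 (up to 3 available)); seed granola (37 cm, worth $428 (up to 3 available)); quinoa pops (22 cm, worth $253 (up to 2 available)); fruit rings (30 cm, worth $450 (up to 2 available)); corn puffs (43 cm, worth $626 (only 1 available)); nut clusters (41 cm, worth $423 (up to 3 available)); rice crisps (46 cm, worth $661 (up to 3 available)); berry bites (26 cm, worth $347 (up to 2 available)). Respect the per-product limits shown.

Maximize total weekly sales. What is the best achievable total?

2398

Density check — fruit rings 15.00, corn puffs 14.56, rice crisps 14.37, berry bites 13.35 are the best per cm.
The ratio heuristic lands on bran flakes + 2×fruit rings + corn puffs + rice crisps (2396) but leaves 1 cm idle.
Replace bran flakes and fruit rings with rice crisps: the trade gains 2 net, giving 2398 at 165 cm.
Nothing else within 167 cm beats 2398.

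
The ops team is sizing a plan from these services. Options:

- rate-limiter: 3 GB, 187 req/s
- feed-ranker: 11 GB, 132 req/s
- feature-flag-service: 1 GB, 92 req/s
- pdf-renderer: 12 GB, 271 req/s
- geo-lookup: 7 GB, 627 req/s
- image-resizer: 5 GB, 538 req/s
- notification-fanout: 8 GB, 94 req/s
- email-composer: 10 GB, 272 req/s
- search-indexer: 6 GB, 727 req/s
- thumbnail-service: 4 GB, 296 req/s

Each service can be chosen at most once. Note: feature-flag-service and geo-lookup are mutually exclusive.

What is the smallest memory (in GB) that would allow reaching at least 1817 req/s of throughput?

18

Minimise GB subject to total throughput ≥ 1817.
geo-lookup + image-resizer + search-indexer: 1892 throughput at 18 GB.
Any bundle with less than 18 GB falls short of 1817.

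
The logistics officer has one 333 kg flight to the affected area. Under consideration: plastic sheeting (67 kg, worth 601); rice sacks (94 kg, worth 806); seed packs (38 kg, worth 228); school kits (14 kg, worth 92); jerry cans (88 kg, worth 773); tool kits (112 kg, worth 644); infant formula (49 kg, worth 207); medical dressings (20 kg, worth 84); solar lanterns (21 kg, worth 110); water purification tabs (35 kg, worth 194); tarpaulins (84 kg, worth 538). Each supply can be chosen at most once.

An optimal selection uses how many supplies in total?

Optimal total is 2718.
One optimal bundle: plastic sheeting + rice sacks + jerry cans + tarpaulins (333 kg).
All optima have 4 supplies.

4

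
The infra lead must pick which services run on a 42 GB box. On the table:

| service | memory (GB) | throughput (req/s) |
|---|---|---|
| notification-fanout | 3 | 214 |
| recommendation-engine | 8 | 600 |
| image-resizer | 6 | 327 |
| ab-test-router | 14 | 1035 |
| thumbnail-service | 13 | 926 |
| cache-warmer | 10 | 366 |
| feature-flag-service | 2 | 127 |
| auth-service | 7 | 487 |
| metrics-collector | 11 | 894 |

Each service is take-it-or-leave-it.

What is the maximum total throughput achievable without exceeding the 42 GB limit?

Ranking by ratio (throughput/GB): metrics-collector 81.27, recommendation-engine 75.00, ab-test-router 73.93, notification-fanout 71.33.
Filling by ratio: notification-fanout + recommendation-engine + ab-test-router + feature-flag-service + metrics-collector for 2870, with 4 GB left unused.
Replace notification-fanout with auth-service: the trade gains 273 net, giving 3143 at 42 GB.
Next best is notification-fanout + recommendation-engine + thumbnail-service + auth-service + metrics-collector at 3121 (42 GB) — short by 22.

3143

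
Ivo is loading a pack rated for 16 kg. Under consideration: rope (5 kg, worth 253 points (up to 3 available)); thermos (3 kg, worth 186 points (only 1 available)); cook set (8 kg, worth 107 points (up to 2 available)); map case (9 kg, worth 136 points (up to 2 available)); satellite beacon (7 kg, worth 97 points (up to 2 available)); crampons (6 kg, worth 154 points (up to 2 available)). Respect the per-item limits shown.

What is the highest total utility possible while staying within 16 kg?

Taking the top-ratio items first gives 2×rope + thermos for 692 (13 kg).
Dropping thermos frees 3 kg; slotting in rope (5 kg) lifts the total to 759 at 15 kg.
Every other selection either busts 16 kg or exceeds an availability limit or fails to beat 759.

759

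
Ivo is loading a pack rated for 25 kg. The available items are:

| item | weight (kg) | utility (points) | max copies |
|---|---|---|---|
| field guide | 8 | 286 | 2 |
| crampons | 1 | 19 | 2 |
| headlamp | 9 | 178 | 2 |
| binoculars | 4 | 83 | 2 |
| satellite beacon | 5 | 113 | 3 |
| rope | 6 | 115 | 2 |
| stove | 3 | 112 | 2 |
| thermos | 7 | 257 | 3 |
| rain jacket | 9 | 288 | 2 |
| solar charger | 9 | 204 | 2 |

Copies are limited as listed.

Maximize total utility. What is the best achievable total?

912

A density-first pass picks satellite beacon + 2×stove + 2×thermos — 851 at 25 kg.
Dropping satellite beacon and stove frees 8 kg; slotting in field guide (8 kg) lifts the total to 912 at 25 kg.
Every other selection either busts 25 kg or exceeds an availability limit or fails to beat 912.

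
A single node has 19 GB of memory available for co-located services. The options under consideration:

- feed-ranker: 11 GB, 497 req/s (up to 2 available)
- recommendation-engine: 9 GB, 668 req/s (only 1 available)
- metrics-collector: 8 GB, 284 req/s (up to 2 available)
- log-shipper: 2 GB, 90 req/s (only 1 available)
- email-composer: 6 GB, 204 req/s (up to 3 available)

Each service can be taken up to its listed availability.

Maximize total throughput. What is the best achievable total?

1042

Taking recommendation-engine + metrics-collector + log-shipper: 19 GB used, 1042 in throughput.
That's the maximum — no swap from here does better than 1042.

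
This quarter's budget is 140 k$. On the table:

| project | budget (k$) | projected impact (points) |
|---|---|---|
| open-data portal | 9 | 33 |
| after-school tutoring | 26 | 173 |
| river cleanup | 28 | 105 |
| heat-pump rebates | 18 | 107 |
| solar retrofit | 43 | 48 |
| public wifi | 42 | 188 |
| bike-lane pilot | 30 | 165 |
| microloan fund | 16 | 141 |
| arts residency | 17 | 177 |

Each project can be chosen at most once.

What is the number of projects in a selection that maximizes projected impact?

6

Best achievable projected impact is 877.
open-data portal + after-school tutoring + public wifi + bike-lane pilot + microloan fund + arts residency hits 877 at 140 k$.
Every optimal selection uses 6 projects.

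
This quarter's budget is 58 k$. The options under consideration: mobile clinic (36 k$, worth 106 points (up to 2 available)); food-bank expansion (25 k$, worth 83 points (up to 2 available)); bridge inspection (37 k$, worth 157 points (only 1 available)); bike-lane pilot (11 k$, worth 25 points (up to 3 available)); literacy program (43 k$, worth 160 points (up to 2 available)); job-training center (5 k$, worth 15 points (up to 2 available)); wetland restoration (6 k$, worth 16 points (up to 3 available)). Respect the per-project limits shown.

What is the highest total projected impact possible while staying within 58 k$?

212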